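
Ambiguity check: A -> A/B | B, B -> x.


precedence layered via separate nonterminal B: deterministic
Unambiguous


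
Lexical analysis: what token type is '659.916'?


Pattern: digits with a decimal point
Type: FLOAT_LITERAL


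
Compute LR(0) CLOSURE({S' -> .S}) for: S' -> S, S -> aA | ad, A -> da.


Start: S' -> .S
For each item with dot before a nonterminal B, add B -> .γ for every B-production
Closure: [S' -> .S, S -> .aA, S -> .ad]


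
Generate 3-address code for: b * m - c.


Break into single-operator statements:
t1 = b * m
t2 = t1 - c


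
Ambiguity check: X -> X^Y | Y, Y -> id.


precedence layered via separate nonterminal Y: deterministic
Unambiguous


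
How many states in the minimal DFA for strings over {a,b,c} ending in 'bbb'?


Track the longest suffix of input matching a prefix of 'bbb': 4 classes (prefixes of length 0..3)
Minimal DFA: 4 states


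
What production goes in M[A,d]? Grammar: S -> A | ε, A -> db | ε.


For [A, d]: 'd' ∈ FIRST(db)
Entry: A -> db


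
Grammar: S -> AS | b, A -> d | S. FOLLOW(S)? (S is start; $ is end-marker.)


$ ∈ FOLLOW(S). For each A -> αBβ: add FIRST(β)\{ε} to FOLLOW(B); if β nullable, add FOLLOW(A).
FOLLOW(S) = {$, b, d}


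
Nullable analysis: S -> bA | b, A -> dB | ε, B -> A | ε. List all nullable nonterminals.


A nonterminal is nullable iff some alternative derives ε (directly, or every symbol in it is nullable)
Nullable: {A, B}


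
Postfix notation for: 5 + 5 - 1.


Left to right (same or higher precedence on left)
Postfix: 5 5 + 1 -


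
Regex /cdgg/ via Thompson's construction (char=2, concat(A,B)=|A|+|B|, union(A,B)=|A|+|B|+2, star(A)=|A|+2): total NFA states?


Syntax tree has 4 char leaf(s), 0 union(s), 0 star(s)
chars contribute 4×2 = 8; each union adds +2; each star adds +2
Total: 8 + 0 + 0 = 8 states


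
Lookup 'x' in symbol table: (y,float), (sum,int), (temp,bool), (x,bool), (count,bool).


Lookup 'x' → type bool


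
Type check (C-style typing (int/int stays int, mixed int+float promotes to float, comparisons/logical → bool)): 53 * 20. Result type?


Operand types: int * int
Rule: mixed int/float promotes to float; int/int stays int
Result type: int


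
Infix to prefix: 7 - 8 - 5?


left-to-right (same/higher precedence on left): tree is (- (- 7 8) 5)
Prefix: - - 7 8 5


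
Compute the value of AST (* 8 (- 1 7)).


Evaluate inner: (- 1 7) = -6
Evaluate root: (* 8 -6) = -48
Result: -48


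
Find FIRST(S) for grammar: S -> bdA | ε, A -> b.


Per alternative of S: FIRST(bdA) = {b}; FIRST(ε) = {ε}
FIRST(S) = {b, ε}


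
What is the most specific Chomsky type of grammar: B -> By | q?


Left-linear: every RHS is a terminal or one nonterminal followed by a terminal
Classification: Type 3 (Regular)


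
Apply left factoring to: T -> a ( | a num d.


Common prefix: 'a'
Factored: T -> a T', T' -> ( | num d


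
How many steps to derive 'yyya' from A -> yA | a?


Derivation: A => yA => yyA => yyyA => yyya
Steps: 4


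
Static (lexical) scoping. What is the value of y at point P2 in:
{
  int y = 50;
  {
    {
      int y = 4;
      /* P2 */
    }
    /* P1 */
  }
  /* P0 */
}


y declared in the same block as P2
y = 4


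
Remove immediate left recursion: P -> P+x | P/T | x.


Left-recursive alternatives: P+x, P/T; non-recursive: x
Introduce P': P -> xP', P' -> +xP' | /TP' | ε


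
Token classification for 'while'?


Pattern: reserved word
Type: KEYWORD


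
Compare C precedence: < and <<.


'<<' is shift (level 8); '<' is relational (level 7)
Higher level binds tighter
'<<' has higher precedence than '<'


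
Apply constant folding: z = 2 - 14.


2 - 14 = -12 at compile time
Optimized: z = -12


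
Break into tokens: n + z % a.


Scan left to right, longest-match per lexeme
Tokens: ID(n), OP(+), ID(z), OP(%), ID(a)


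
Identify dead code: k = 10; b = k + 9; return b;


k is read by b's definition; b is returned
No dead code


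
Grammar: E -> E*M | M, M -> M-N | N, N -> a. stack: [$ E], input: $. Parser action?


start symbol E on stack, input exhausted
Action: accept


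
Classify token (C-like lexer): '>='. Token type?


Pattern: operator symbol
Type: OPERATOR


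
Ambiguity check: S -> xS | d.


right-linear, alternatives start with distinct terminals 'x' vs 'd': unique leftmost derivation
Unambiguous


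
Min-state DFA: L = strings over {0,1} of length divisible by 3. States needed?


Track length mod 3: states 0..2, accept at 0
Minimal DFA: 3 states


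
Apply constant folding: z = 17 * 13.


17 * 13 = 221 at compile time
Optimized: z = 221


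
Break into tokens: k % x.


Scan left to right, longest-match per lexeme
Tokens: ID(k), OP(%), ID(x)


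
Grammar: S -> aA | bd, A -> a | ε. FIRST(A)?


Per alternative of A: FIRST(a) = {a}; FIRST(ε) = {ε}
FIRST(A) = {a, ε}


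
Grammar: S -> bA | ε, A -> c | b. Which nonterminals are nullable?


A nonterminal is nullable iff some alternative derives ε (directly, or every symbol in it is nullable)
Nullable: {S}


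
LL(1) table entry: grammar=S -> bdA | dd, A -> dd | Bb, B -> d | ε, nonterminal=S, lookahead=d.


For [S, d]: 'd' ∈ FIRST(dd)
Entry: S -> dd


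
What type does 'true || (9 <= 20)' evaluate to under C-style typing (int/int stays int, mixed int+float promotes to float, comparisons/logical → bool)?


Operand types: bool || bool
Rule: logical operators take bool operands and yield bool
Result type: bool


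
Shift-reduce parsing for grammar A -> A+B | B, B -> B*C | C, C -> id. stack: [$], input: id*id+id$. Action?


no handle on stack; shift 'id'
Action: shift


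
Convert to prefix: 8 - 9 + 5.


left-to-right (same/higher precedence on left): tree is (+ (- 8 9) 5)
Prefix: + - 8 9 5


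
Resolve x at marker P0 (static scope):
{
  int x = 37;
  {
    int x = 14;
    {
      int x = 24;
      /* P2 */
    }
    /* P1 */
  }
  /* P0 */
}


x declared in the same block as P0
x = 37


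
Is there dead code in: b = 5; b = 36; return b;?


first assignment to b is overwritten before any read
Dead: 'b = 5'


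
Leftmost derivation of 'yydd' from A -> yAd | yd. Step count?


Derivation: A => yAd => yydd
Steps: 2


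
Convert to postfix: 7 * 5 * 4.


Left to right (same or higher precedence on left)
Postfix: 7 5 * 4 *


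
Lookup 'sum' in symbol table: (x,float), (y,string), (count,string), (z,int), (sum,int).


Lookup 'sum' → type int


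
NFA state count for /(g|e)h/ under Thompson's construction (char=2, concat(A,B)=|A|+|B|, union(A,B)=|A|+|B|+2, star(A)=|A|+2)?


Syntax tree has 3 char leaf(s), 1 union(s), 0 star(s)
chars contribute 3×2 = 6; each union adds +2; each star adds +2
Total: 6 + 2 + 0 = 8 states


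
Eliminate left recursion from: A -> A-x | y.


Left-recursive alternatives: A-x; non-recursive: y
Introduce A': A -> yA', A' -> -xA' | ε


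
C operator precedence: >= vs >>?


'>>' is shift (level 8); '>=' is relational (level 7)
Higher level binds tighter
'>>' has higher precedence than '>='


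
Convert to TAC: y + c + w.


Break into single-operator statements:
t1 = y + c
t2 = t1 + w


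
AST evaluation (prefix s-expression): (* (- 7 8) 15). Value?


Evaluate inner: (- 7 8) = -1
Evaluate root: (* -1 15) = -15
Result: -15


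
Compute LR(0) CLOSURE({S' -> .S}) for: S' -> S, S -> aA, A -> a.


Start: S' -> .S
For each item with dot before a nonterminal B, add B -> .γ for every B-production
Closure: [S' -> .S, S -> .aA]


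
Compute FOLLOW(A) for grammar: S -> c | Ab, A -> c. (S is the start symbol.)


$ ∈ FOLLOW(S). For each A -> αBβ: add FIRST(β)\{ε} to FOLLOW(B); if β nullable, add FOLLOW(A).
FOLLOW(A) = {b}


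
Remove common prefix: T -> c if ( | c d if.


Common prefix: 'c'
Factored: T -> c T', T' -> if ( | d if


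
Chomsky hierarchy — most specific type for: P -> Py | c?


Left-linear: every RHS is a terminal or one nonterminal followed by a terminal
Classification: Type 3 (Regular)


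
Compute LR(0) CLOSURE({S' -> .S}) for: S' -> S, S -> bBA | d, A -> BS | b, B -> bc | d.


Start: S' -> .S
For each item with dot before a nonterminal B, add B -> .γ for every B-production
Closure: [S' -> .S, S -> .bBA, S -> .d]


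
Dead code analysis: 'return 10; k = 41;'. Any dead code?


statement follows a return and is unreachable
Dead: 'k = 41'


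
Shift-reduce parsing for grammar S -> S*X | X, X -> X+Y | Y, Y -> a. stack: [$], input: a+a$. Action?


no handle on stack; shift 'a'
Action: shift


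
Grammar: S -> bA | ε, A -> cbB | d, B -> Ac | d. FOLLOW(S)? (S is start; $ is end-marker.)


$ ∈ FOLLOW(S). For each A -> αBβ: add FIRST(β)\{ε} to FOLLOW(B); if β nullable, add FOLLOW(A).
FOLLOW(S) = {$}


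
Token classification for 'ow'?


Pattern: letter/underscore followed by alphanumerics, not a keyword
Type: IDENTIFIER


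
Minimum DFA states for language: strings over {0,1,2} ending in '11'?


Track the longest suffix of input matching a prefix of '11': 3 classes (prefixes of length 0..2)
Minimal DFA: 3 states


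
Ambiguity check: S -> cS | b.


right-linear, alternatives start with distinct terminals 'c' vs 'b': unique leftmost derivation
Unambiguous


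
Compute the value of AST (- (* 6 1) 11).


Evaluate inner: (* 6 1) = 6
Evaluate root: (- 6 11) = -5
Result: -5


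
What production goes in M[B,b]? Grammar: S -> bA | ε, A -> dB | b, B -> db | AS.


For [B, b]: 'b' ∈ FIRST(AS)
Entry: B -> AS


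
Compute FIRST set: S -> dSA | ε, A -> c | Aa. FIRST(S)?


Per alternative of S: FIRST(dSA) = {d}; FIRST(ε) = {ε}
FIRST(S) = {d, ε}


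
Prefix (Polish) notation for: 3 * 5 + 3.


left-to-right (same/higher precedence on left): tree is (+ (* 3 5) 3)
Prefix: + * 3 5 3


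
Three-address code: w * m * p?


Break into single-operator statements:
t1 = w * m
t2 = t1 * p


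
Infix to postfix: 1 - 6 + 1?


Left to right (same or higher precedence on left)
Postfix: 1 6 - 1 +


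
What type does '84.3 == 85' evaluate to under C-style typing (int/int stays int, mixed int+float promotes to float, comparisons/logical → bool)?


Operand types: float == int
Rule: comparison yields bool
Result type: bool


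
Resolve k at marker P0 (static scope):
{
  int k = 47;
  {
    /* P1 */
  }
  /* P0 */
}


k declared in the same block as P0
k = 47


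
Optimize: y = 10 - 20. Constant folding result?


10 - 20 = -10 at compile time
Optimized: y = -10


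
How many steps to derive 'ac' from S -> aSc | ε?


Derivation: S => aSc => ac
Steps: 2


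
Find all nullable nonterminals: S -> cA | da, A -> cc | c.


A nonterminal is nullable iff some alternative derives ε (directly, or every symbol in it is nullable)
Nullable: {}


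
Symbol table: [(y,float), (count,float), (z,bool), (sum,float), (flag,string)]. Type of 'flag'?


Lookup 'flag' → type string


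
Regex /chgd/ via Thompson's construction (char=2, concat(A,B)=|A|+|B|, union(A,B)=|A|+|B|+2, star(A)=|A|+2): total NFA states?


Syntax tree has 4 char leaf(s), 0 union(s), 0 star(s)
chars contribute 4×2 = 8; each union adds +2; each star adds +2
Total: 8 + 0 + 0 = 8 states


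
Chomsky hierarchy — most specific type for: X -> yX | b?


Right-linear: every RHS is a terminal or a terminal followed by one nonterminal
Classification: Type 3 (Regular)


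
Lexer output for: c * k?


Scan left to right, longest-match per lexeme
Tokens: ID(c), OP(*), ID(k)


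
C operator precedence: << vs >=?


'<<' is shift (level 8); '>=' is relational (level 7)
Higher level binds tighter
'<<' has higher precedence than '>='


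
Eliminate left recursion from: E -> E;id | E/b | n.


Left-recursive alternatives: E;id, E/b; non-recursive: n
Introduce E': E -> nE', E' -> ;idE' | /bE' | ε


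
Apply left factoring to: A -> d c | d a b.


Common prefix: 'd'
Factored: A -> d A', A' -> c | a b


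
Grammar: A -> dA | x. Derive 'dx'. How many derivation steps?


Derivation: A => dA => dx
Steps: 2


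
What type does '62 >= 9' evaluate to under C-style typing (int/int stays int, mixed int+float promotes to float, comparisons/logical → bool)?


Operand types: int >= int
Rule: comparison yields bool
Result type: bool


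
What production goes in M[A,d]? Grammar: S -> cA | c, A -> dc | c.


For [A, d]: 'd' ∈ FIRST(dc)
Entry: A -> dc


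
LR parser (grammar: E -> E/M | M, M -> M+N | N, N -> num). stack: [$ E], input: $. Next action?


start symbol E on stack, input exhausted
Action: accept


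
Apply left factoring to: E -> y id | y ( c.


Common prefix: 'y'
Factored: E -> y E', E' -> id | ( c


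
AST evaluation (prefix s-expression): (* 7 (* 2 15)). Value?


Evaluate inner: (* 2 15) = 30
Evaluate root: (* 7 30) = 210
Result: 210


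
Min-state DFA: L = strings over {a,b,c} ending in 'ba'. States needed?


Track the longest suffix of input matching a prefix of 'ba': 3 classes (prefixes of length 0..2)
Minimal DFA: 3 states


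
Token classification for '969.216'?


Pattern: digits with a decimal point
Type: FLOAT_LITERAL


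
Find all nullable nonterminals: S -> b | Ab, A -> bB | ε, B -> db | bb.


A nonterminal is nullable iff some alternative derives ε (directly, or every symbol in it is nullable)
Nullable: {A}


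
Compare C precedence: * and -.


'*' is multiplicative (level 10); '-' is additive (level 9)
Higher level binds tighter
'*' has higher precedence than '-'


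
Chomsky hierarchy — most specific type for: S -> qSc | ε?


Single nonterminal LHS, but q^n c^n is not regular
Classification: Type 2 (Context-Free)


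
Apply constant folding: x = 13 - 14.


13 - 14 = -1 at compile time
Optimized: x = -1


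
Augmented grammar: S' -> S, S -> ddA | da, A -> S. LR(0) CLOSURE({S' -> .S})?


Start: S' -> .S
For each item with dot before a nonterminal B, add B -> .γ for every B-production
Closure: [S' -> .S, S -> .ddA, S -> .da]


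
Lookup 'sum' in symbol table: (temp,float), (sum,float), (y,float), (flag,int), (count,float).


Lookup 'sum' → type float


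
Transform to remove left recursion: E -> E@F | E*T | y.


Left-recursive alternatives: E@F, E*T; non-recursive: y
Introduce E': E -> yE', E' -> @FE' | *TE' | ε


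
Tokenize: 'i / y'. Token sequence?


Scan left to right, longest-match per lexeme
Tokens: ID(i), OP(/), ID(y)


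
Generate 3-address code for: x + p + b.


Break into single-operator statements:
t1 = x + p
t2 = t1 + b


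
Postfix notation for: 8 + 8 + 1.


Left to right (same or higher precedence on left)
Postfix: 8 8 + 1 +


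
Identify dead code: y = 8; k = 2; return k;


y is assigned but never read
Dead: 'y = 8'


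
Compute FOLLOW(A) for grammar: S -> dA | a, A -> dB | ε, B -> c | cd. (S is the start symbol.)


$ ∈ FOLLOW(S). For each A -> αBβ: add FIRST(β)\{ε} to FOLLOW(B); if β nullable, add FOLLOW(A).
FOLLOW(A) = {$}


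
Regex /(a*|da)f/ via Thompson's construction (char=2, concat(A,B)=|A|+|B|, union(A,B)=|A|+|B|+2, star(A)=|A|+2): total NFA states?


Syntax tree has 4 char leaf(s), 1 union(s), 1 star(s)
chars contribute 4×2 = 8; each union adds +2; each star adds +2
Total: 8 + 2 + 2 = 12 states


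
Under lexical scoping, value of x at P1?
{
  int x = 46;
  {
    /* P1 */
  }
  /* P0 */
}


P1's block does not declare x; resolves to the enclosing declaration at depth 0
x = 46


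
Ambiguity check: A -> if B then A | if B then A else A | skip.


dangling else: 'if B then if B then skip else skip' parses two ways
Ambiguous


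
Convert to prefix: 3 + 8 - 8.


left-to-right (same/higher precedence on left): tree is (- (+ 3 8) 8)
Prefix: - + 3 8 8


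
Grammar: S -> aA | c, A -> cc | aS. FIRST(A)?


Per alternative of A: FIRST(cc) = {c}; FIRST(aS) = {a}
FIRST(A) = {a, c}


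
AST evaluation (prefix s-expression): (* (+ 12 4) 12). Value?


Evaluate inner: (+ 12 4) = 16
Evaluate root: (* 16 12) = 192
Result: 192


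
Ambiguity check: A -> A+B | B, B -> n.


precedence layered via separate nonterminal B: deterministic
Unambiguous


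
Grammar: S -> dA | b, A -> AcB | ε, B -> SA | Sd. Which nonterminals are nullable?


A nonterminal is nullable iff some alternative derives ε (directly, or every symbol in it is nullable)
Nullable: {A}


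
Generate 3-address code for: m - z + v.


Break into single-operator statements:
t1 = m - z
t2 = t1 + v


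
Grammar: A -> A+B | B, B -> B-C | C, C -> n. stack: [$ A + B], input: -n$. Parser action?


'-' can extend B; shift to build B -> B-C
Action: shift


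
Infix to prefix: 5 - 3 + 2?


left-to-right (same/higher precedence on left): tree is (+ (- 5 3) 2)
Prefix: + - 5 3 2


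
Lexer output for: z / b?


Scan left to right, longest-match per lexeme
Tokens: ID(z), OP(/), ID(b)


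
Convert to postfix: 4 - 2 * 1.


* has higher precedence, evaluate 2*1 first
Postfix: 4 2 1 * -


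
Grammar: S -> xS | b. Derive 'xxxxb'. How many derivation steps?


Derivation: S => xS => xxS => xxxS => xxxxS => xxxxb
Steps: 5


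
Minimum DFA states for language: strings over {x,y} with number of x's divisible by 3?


Track (count of x) mod 3: states 0..2, accept at 0
Minimal DFA: 3 states


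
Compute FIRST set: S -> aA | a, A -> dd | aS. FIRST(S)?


Per alternative of S: FIRST(aA) = {a}; FIRST(a) = {a}
FIRST(S) = {a}


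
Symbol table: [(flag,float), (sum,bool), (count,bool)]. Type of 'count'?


Lookup 'count' → type bool


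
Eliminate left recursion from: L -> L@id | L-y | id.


Left-recursive alternatives: L@id, L-y; non-recursive: id
Introduce L': L -> idL', L' -> @idL' | -yL' | ε


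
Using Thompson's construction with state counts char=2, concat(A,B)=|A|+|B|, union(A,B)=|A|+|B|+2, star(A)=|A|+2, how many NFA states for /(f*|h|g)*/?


Syntax tree has 3 char leaf(s), 2 union(s), 2 star(s)
chars contribute 3×2 = 6; each union adds +2; each star adds +2
Total: 6 + 4 + 4 = 14 states


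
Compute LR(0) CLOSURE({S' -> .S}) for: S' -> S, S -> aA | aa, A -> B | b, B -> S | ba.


Start: S' -> .S
For each item with dot before a nonterminal B, add B -> .γ for every B-production
Closure: [S' -> .S, S -> .aA, S -> .aa]


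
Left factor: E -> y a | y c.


Common prefix: 'y'
Factored: E -> y E', E' -> a | c


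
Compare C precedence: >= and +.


'+' is additive (level 9); '>=' is relational (level 7)
Higher level binds tighter
'+' has higher precedence than '>='


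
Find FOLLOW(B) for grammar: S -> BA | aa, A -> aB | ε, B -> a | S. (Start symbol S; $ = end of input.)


$ ∈ FOLLOW(S). For each A -> αBβ: add FIRST(β)\{ε} to FOLLOW(B); if β nullable, add FOLLOW(A).
FOLLOW(B) = {$, a}


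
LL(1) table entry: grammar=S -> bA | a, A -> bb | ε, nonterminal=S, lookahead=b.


For [S, b]: 'b' ∈ FIRST(bA)
Entry: S -> bA


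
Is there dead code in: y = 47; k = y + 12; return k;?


y is read by k's definition; k is returned
No dead code


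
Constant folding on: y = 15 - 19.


15 - 19 = -4 at compile time
Optimized: y = -4


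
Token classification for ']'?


Pattern: delimiter/punctuation
Type: PUNCTUATION


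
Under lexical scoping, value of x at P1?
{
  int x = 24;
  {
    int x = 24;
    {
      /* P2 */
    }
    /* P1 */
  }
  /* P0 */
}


x declared in the same block as P1
x = 24


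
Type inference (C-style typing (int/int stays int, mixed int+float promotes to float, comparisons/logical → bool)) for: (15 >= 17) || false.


Operand types: bool || bool
Rule: logical operators take bool operands and yield bool
Result type: bool


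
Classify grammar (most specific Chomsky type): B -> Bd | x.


Left-linear: every RHS is a terminal or one nonterminal followed by a terminal
Classification: Type 3 (Regular)


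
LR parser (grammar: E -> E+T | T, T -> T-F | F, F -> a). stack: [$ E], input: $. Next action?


start symbol E on stack, input exhausted
Action: accept


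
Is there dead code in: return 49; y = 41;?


statement follows a return and is unreachable
Dead: 'y = 41'


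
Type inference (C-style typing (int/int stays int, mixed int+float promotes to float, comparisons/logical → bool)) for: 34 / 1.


Operand types: int / int
Rule: mixed int/float promotes to float; int/int stays int
Result type: int


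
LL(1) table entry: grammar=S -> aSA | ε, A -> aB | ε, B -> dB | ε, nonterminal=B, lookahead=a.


For [B, a]: ε is nullable and 'a' ∈ FOLLOW(B)
Entry: B -> ε


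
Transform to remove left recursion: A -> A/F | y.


Left-recursive alternatives: A/F; non-recursive: y
Introduce A': A -> yA', A' -> /FA' | ε


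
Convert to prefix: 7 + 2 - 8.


left-to-right (same/higher precedence on left): tree is (- (+ 7 2) 8)
Prefix: - + 7 2 8


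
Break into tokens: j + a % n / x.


Scan left to right, longest-match per lexeme
Tokens: ID(j), OP(+), ID(a), OP(%), ID(n), OP(/), ID(x)


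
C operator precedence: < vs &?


'<' is relational (level 7); '&' is bitwise AND (level 5)
Higher level binds tighter
'<' has higher precedence than '&'


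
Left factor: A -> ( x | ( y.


Common prefix: '('
Factored: A -> ( A', A' -> x | y


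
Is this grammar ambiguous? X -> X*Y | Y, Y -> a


precedence layered via separate nonterminal Y: deterministic
Unambiguous


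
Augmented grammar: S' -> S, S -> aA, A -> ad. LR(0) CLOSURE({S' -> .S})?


Start: S' -> .S
For each item with dot before a nonterminal B, add B -> .γ for every B-production
Closure: [S' -> .S, S -> .aA]


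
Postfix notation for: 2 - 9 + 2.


Left to right (same or higher precedence on left)
Postfix: 2 9 - 2 +


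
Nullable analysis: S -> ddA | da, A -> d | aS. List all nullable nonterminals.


A nonterminal is nullable iff some alternative derives ε (directly, or every symbol in it is nullable)
Nullable: {}


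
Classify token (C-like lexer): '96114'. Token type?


Pattern: digits only
Type: INTEGER_LITERAL


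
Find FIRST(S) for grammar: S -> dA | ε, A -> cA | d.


Per alternative of S: FIRST(dA) = {d}; FIRST(ε) = {ε}
FIRST(S) = {d, ε}


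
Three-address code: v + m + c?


Break into single-operator statements:
t1 = v + m
t2 = t1 + c


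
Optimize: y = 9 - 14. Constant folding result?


9 - 14 = -5 at compile time
Optimized: y = -5


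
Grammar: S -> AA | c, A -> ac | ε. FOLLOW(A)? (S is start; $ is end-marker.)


$ ∈ FOLLOW(S). For each A -> αBβ: add FIRST(β)\{ε} to FOLLOW(B); if β nullable, add FOLLOW(A).
FOLLOW(A) = {$, a}


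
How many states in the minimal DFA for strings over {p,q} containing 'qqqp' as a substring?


KMP-style automaton: 4 progress states + 1 absorbing accept = 5
Minimal DFA: 5 states


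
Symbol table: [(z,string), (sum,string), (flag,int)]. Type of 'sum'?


Lookup 'sum' → type string


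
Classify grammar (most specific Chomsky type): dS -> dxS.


LHS has context (more than one symbol) and |LHS| ≤ |RHS|
Classification: Type 1 (Context-Sensitive)


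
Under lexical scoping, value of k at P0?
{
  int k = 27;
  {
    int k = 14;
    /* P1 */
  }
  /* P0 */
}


k declared in the same block as P0
k = 27


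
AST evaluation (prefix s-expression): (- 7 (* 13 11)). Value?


Evaluate inner: (* 13 11) = 143
Evaluate root: (- 7 143) = -136
Result: -136


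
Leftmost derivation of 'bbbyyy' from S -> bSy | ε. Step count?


Derivation: S => bSy => bbSyy => bbbSyyy => bbbyyy
Steps: 4


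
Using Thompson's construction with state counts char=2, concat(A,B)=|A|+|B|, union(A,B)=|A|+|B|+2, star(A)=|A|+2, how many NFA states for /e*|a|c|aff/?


Syntax tree has 6 char leaf(s), 3 union(s), 1 star(s)
chars contribute 6×2 = 12; each union adds +2; each star adds +2
Total: 12 + 6 + 2 = 20 states


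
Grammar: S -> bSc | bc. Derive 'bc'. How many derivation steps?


Derivation: S => bc
Steps: 1


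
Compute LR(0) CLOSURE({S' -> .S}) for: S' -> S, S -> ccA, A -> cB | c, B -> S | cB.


Start: S' -> .S
For each item with dot before a nonterminal B, add B -> .γ for every B-production
Closure: [S' -> .S, S -> .ccA]


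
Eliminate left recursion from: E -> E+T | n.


Left-recursive alternatives: E+T; non-recursive: n
Introduce E': E -> nE', E' -> +TE' | ε


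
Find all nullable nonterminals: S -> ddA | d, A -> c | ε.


A nonterminal is nullable iff some alternative derives ε (directly, or every symbol in it is nullable)
Nullable: {A}


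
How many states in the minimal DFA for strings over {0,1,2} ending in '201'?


Track the longest suffix of input matching a prefix of '201': 4 classes (prefixes of length 0..3)
Minimal DFA: 4 states


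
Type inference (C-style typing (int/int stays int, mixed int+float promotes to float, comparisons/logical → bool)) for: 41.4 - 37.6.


Operand types: float - float
Rule: mixed int/float promotes to float; int/int stays int
Result type: float


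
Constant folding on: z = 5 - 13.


5 - 13 = -8 at compile time
Optimized: z = -8


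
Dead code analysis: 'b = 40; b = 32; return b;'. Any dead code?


first assignment to b is overwritten before any read
Dead: 'b = 40'


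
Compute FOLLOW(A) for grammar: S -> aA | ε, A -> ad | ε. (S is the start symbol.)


$ ∈ FOLLOW(S). For each A -> αBβ: add FIRST(β)\{ε} to FOLLOW(B); if β nullable, add FOLLOW(A).
FOLLOW(A) = {$}


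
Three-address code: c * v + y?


Break into single-operator statements:
t1 = c * v
t2 = t1 + y


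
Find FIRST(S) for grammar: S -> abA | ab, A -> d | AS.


Per alternative of S: FIRST(abA) = {a}; FIRST(ab) = {a}
FIRST(S) = {a}


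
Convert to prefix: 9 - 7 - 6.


left-to-right (same/higher precedence on left): tree is (- (- 9 7) 6)
Prefix: - - 9 7 6


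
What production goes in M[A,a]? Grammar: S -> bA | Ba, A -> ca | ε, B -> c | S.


For [A, a]: ε is nullable and 'a' ∈ FOLLOW(A)
Entry: A -> ε


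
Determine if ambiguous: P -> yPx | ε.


balanced y^n…x^n: each string has a unique parse
Unambiguous


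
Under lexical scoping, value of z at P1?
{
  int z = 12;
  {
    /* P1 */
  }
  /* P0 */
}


P1's block does not declare z; resolves to the enclosing declaration at depth 0
z = 12


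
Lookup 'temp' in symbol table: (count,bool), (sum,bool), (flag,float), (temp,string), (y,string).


Lookup 'temp' → type string


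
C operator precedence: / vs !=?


'/' is multiplicative (level 10); '!=' is equality (level 6)
Higher level binds tighter
'/' has higher precedence than '!='


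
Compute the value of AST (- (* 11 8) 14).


Evaluate inner: (* 11 8) = 88
Evaluate root: (- 88 14) = 74
Result: 74


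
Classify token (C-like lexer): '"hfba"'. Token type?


Pattern: double-quoted sequence
Type: STRING_LITERAL


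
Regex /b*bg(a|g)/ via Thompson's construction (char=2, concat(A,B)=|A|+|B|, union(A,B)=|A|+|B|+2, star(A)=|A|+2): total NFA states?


Syntax tree has 5 char leaf(s), 1 union(s), 1 star(s)
chars contribute 5×2 = 10; each union adds +2; each star adds +2
Total: 10 + 2 + 2 = 14 states


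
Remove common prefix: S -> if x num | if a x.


Common prefix: 'if'
Factored: S -> if S', S' -> x num | a x


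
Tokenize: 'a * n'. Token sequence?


Scan left to right, longest-match per lexeme
Tokens: ID(a), OP(*), ID(n)


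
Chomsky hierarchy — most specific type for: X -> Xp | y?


Left-linear: every RHS is a terminal or one nonterminal followed by a terminal
Classification: Type 3 (Regular)


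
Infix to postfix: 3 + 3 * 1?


* has higher precedence, evaluate 3*1 first
Postfix: 3 3 1 * +


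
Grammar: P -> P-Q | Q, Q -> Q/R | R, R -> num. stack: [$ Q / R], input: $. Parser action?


handle 'Q/R' on top
Action: reduce (Q -> Q/R)


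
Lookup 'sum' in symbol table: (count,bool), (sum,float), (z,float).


Lookup 'sum' → type float


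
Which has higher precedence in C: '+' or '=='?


'+' is additive (level 9); '==' is equality (level 6)
Higher level binds tighter
'+' has higher precedence than '=='


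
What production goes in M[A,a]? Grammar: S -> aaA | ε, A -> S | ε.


For [A, a]: 'a' ∈ FIRST(S)
Entry: A -> S


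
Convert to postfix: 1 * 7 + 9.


Left to right (same or higher precedence on left)
Postfix: 1 7 * 9 +


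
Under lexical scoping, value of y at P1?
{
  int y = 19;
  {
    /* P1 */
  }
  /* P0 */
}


P1's block does not declare y; resolves to the enclosing declaration at depth 0
y = 19


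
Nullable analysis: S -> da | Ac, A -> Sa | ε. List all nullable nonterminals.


A nonterminal is nullable iff some alternative derives ε (directly, or every symbol in it is nullable)
Nullable: {A}


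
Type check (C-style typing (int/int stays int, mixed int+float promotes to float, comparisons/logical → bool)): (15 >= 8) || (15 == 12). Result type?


Operand types: bool || bool
Rule: logical operators take bool operands and yield bool
Result type: bool


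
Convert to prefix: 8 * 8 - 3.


left-to-right (same/higher precedence on left): tree is (- (* 8 8) 3)
Prefix: - * 8 8 3


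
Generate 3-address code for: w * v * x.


Break into single-operator statements:
t1 = w * v
t2 = t1 * x


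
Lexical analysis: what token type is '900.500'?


Pattern: digits with a decimal point
Type: FLOAT_LITERAL


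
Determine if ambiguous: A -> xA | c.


right-linear, alternatives start with distinct terminals 'x' vs 'c': unique leftmost derivation
Unambiguous


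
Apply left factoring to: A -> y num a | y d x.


Common prefix: 'y'
Factored: A -> y A', A' -> num a | d x


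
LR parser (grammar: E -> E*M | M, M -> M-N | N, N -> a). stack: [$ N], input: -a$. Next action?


'N' (not preceded by M-) is the handle for M -> N
Action: reduce (M -> N)


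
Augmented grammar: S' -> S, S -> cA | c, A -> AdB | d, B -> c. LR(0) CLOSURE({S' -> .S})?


Start: S' -> .S
For each item with dot before a nonterminal B, add B -> .γ for every B-production
Closure: [S' -> .S, S -> .cA, S -> .c]


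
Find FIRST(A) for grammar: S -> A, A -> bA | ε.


Per alternative of A: FIRST(bA) = {b}; FIRST(ε) = {ε}
FIRST(A) = {b, ε}


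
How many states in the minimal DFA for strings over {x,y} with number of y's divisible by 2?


Track (count of y) mod 2: states 0..1, accept at 0
Minimal DFA: 2 states


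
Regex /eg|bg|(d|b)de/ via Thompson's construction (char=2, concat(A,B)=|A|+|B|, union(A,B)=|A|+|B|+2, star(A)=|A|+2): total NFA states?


Syntax tree has 8 char leaf(s), 3 union(s), 0 star(s)
chars contribute 8×2 = 16; each union adds +2; each star adds +2
Total: 16 + 6 + 0 = 22 states


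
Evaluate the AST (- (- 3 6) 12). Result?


Evaluate inner: (- 3 6) = -3
Evaluate root: (- -3 12) = -15
Result: -15


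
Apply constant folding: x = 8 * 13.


8 * 13 = 104 at compile time
Optimized: x = 104


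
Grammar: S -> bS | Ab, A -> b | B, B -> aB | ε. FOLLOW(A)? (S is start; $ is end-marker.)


$ ∈ FOLLOW(S). For each A -> αBβ: add FIRST(β)\{ε} to FOLLOW(B); if β nullable, add FOLLOW(A).
FOLLOW(A) = {b}


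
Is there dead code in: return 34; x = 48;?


statement follows a return and is unreachable
Dead: 'x = 48'


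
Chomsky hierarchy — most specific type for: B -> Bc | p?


Left-linear: every RHS is a terminal or one nonterminal followed by a terminal
Classification: Type 3 (Regular)


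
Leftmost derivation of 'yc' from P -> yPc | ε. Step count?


Derivation: P => yPc => yc
Steps: 2


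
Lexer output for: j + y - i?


Scan left to right, longest-match per lexeme
Tokens: ID(j), OP(+), ID(y), OP(-), ID(i)


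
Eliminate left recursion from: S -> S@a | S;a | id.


Left-recursive alternatives: S@a, S;a; non-recursive: id
Introduce S': S -> idS', S' -> @aS' | ;aS' | ε


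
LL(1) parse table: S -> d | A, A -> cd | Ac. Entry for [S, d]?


For [S, d]: 'd' ∈ FIRST(d)
Entry: S -> d


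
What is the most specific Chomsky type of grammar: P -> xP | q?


Right-linear: every RHS is a terminal or a terminal followed by one nonterminal
Classification: Type 3 (Regular)


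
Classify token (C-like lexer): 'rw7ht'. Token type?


Pattern: letter/underscore followed by alphanumerics, not a keyword
Type: IDENTIFIER


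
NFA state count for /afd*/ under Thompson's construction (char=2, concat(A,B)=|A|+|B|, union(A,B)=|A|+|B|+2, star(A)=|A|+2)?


Syntax tree has 3 char leaf(s), 0 union(s), 1 star(s)
chars contribute 3×2 = 6; each union adds +2; each star adds +2
Total: 6 + 0 + 2 = 8 states


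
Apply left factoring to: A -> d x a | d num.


Common prefix: 'd'
Factored: A -> d A', A' -> x a | num


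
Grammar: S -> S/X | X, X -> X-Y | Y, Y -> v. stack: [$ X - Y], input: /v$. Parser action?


handle 'X-Y' on top
Action: reduce (X -> X-Y)


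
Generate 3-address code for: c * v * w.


Break into single-operator statements:
t1 = c * v
t2 = t1 * w


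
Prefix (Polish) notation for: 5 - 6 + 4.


left-to-right (same/higher precedence on left): tree is (+ (- 5 6) 4)
Prefix: + - 5 6 4


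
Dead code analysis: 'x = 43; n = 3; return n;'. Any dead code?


x is assigned but never read
Dead: 'x = 43'


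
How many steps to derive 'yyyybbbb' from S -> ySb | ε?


Derivation: S => ySb => yySbb => yyySbbb => yyyySbbbb => yyyybbbb
Steps: 5


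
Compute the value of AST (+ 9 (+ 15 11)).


Evaluate inner: (+ 15 11) = 26
Evaluate root: (+ 9 26) = 35
Result: 35


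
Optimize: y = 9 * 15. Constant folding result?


9 * 15 = 135 at compile time
Optimized: y = 135


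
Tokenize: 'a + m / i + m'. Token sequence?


Scan left to right, longest-match per lexeme
Tokens: ID(a), OP(+), ID(m), OP(/), ID(i), OP(+), ID(m)


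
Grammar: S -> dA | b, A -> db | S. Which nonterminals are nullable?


A nonterminal is nullable iff some alternative derives ε (directly, or every symbol in it is nullable)
Nullable: {}


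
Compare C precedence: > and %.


'%' is multiplicative (level 10); '>' is relational (level 7)
Higher level binds tighter
'%' has higher precedence than '>'


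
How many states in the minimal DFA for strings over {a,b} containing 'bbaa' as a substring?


KMP-style automaton: 4 progress states + 1 absorbing accept = 5
Minimal DFA: 5 states


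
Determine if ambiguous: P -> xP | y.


right-linear, alternatives start with distinct terminals 'x' vs 'y': unique leftmost derivation
Unambiguous


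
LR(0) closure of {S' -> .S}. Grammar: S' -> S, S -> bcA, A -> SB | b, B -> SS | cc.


Start: S' -> .S
For each item with dot before a nonterminal B, add B -> .γ for every B-production
Closure: [S' -> .S, S -> .bcA]


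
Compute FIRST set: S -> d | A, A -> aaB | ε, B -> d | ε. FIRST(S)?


Per alternative of S: FIRST(d) = {d}; FIRST(A) = {a, ε}
FIRST(S) = {a, d, ε}


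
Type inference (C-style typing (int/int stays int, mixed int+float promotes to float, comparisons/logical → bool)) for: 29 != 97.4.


Operand types: int != float
Rule: comparison yields bool
Result type: bool


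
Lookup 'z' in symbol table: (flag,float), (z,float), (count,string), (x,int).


Lookup 'z' → type float


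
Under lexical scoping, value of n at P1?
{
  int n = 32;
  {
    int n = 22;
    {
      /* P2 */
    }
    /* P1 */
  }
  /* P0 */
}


n declared in the same block as P1
n = 22


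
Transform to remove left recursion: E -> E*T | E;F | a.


Left-recursive alternatives: E*T, E;F; non-recursive: a
Introduce E': E -> aE', E' -> *TE' | ;FE' | ε


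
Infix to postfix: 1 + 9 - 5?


Left to right (same or higher precedence on left)
Postfix: 1 9 + 5 -


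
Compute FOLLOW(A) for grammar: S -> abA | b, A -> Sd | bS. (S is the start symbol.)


$ ∈ FOLLOW(S). For each A -> αBβ: add FIRST(β)\{ε} to FOLLOW(B); if β nullable, add FOLLOW(A).
FOLLOW(A) = {$, d}


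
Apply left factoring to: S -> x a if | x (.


Common prefix: 'x'
Factored: S -> x S', S' -> a if | (


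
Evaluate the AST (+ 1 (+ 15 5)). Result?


Evaluate inner: (+ 15 5) = 20
Evaluate root: (+ 1 20) = 21
Result: 21


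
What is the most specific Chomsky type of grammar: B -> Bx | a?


Left-linear: every RHS is a terminal or one nonterminal followed by a terminal
Classification: Type 3 (Regular)


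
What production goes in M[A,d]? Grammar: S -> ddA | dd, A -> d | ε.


For [A, d]: 'd' ∈ FIRST(d)
Entry: A -> d


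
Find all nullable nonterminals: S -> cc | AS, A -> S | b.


A nonterminal is nullable iff some alternative derives ε (directly, or every symbol in it is nullable)
Nullable: {}


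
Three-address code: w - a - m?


Break into single-operator statements:
t1 = w - a
t2 = t1 - m


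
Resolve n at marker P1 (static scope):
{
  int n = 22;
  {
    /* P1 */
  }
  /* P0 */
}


P1's block does not declare n; resolves to the enclosing declaration at depth 0
n = 22


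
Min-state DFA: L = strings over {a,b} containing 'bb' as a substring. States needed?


KMP-style automaton: 2 progress states + 1 absorbing accept = 3
Minimal DFA: 3 states


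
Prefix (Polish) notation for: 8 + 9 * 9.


'*' binds tighter: tree is (+ 8 (* 9 9))
Prefix: + 8 * 9 9


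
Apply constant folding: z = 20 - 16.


20 - 16 = 4 at compile time
Optimized: z = 4


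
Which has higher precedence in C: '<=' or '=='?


'<=' is relational (level 7); '==' is equality (level 6)
Higher level binds tighter
'<=' has higher precedence than '=='


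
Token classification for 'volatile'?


Pattern: reserved word
Type: KEYWORD


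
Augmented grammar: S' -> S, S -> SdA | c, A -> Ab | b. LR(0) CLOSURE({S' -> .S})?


Start: S' -> .S
For each item with dot before a nonterminal B, add B -> .γ for every B-production
Closure: [S' -> .S, S -> .SdA, S -> .c]


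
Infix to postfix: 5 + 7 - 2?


Left to right (same or higher precedence on left)
Postfix: 5 7 + 2 -


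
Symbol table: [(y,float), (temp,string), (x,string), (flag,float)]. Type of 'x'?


Lookup 'x' → type string


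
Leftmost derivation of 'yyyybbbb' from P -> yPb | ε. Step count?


Derivation: P => yPb => yyPbb => yyyPbbb => yyyyPbbbb => yyyybbbb
Steps: 5


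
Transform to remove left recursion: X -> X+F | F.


Left-recursive alternatives: X+F; non-recursive: F
Introduce X': X -> FX', X' -> +FX' | ε


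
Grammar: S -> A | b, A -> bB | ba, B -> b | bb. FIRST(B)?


Per alternative of B: FIRST(b) = {b}; FIRST(bb) = {b}
FIRST(B) = {b}


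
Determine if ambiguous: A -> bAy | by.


balanced b^n…y^n: each string has a unique parse
Unambiguous


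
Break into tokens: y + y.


Scan left to right, longest-match per lexeme
Tokens: ID(y), OP(+), ID(y)


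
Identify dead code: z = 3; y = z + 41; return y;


z is read by y's definition; y is returned
No dead code


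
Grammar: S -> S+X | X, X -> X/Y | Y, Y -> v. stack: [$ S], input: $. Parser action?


start symbol S on stack, input exhausted
Action: accept


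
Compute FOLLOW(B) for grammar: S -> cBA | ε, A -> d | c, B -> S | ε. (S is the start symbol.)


$ ∈ FOLLOW(S). For each A -> αBβ: add FIRST(β)\{ε} to FOLLOW(B); if β nullable, add FOLLOW(A).
FOLLOW(B) = {c, d}
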